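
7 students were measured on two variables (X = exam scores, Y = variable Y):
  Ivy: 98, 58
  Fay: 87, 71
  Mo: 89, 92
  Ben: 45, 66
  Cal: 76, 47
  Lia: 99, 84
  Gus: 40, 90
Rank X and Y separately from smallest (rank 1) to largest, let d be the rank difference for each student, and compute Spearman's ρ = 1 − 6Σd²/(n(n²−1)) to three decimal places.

0.036

Ranks of variable 1: 6, 4, 5, 2, 3, 7, 1
Ranks of variable 2: 2, 4, 7, 3, 1, 5, 6
d = r₁ − r₂: 4, 0, -2, -1, 2, 2, -5
d²: 16, 0, 4, 1, 4, 4, 25; Σd² = 54
ρ = 1 − 6·54/(7·48) = 1 − 324/336 = 0.036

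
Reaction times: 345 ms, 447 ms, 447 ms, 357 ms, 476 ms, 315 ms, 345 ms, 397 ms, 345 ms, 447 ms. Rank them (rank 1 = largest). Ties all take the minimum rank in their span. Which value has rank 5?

397

Sorted (descending): 476, 447, 447, 447, 397, 357, 345, 345, 345, 315
The 3 values of 447 occupy positions 2–4 → each gets rank 2.
The 3 values of 345 occupy positions 7–9 → each gets rank 7.
Rank 5 → value 397.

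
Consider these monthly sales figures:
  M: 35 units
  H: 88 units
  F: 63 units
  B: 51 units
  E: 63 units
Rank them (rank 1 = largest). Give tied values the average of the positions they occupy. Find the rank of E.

Sorted (descending): 88, 63, 63, 51, 35
The 2 values of 63 occupy positions 2–3 → average rank (2+3)/2 = 2.5.
E has value 63 units → rank 2.5.

2.5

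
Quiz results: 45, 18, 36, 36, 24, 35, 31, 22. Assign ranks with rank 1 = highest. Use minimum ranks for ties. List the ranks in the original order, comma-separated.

Sorted (descending): 45, 36, 36, 35, 31, 24, 22, 18
The 2 values of 36 occupy positions 2–3 → each gets rank 2.

1, 8, 2, 2, 6, 4, 5, 7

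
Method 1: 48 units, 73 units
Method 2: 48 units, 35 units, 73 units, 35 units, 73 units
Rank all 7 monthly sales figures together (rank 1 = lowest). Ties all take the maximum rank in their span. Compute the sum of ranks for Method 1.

Sorted (ascending): 35, 35, 48, 48, 73, 73, 73
The 2 values of 35 occupy positions 1–2 → each gets rank 2.
The 2 values of 48 occupy positions 3–4 → each gets rank 4.
The 3 values of 73 occupy positions 5–7 → each gets rank 7.
Method 1 values → pooled ranks: 48→4, 73→7
Rank sum = 4 + 7 = 11

11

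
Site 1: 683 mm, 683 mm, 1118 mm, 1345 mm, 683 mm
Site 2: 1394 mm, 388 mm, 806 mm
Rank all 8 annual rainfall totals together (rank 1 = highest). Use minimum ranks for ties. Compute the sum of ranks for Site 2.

Sorted (descending): 1394, 1345, 1118, 806, 683, 683, 683, 388
The 3 values of 683 occupy positions 5–7 → each gets rank 5.
Site 2 values → pooled ranks: 1394→1, 388→8, 806→4
Rank sum = 1 + 8 + 4 = 13

13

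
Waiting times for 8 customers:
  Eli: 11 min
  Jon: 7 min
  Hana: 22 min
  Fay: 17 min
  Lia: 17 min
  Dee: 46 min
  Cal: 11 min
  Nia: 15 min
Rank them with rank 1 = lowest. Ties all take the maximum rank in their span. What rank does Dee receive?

8

Sorted (ascending): 7, 11, 11, 15, 17, 17, 22, 46
The 2 values of 11 occupy positions 2–3 → each gets rank 3.
The 2 values of 17 occupy positions 5–6 → each gets rank 6.
Dee has value 46 min → rank 8.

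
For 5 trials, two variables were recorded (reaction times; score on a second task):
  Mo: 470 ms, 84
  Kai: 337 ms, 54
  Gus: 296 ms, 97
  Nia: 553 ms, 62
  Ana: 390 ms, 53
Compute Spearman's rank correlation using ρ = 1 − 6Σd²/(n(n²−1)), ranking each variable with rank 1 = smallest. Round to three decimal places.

Ranks of variable 1: 4, 2, 1, 5, 3
Ranks of variable 2: 4, 2, 5, 3, 1
d = r₁ − r₂: 0, 0, -4, 2, 2
d²: 0, 0, 16, 4, 4; Σd² = 24
ρ = 1 − 6·24/(5·24) = 1 − 144/120 = -0.200

-0.200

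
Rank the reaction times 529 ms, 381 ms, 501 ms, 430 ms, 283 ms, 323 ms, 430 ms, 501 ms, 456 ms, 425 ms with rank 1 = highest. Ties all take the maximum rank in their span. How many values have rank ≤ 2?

1

Sorted (descending): 529, 501, 501, 456, 430, 430, 425, 381, 323, 283
The 2 values of 501 occupy positions 2–3 → each gets rank 3.
The 2 values of 430 occupy positions 5–6 → each gets rank 6.
Ranks ≤ 2: {1} → 1 value.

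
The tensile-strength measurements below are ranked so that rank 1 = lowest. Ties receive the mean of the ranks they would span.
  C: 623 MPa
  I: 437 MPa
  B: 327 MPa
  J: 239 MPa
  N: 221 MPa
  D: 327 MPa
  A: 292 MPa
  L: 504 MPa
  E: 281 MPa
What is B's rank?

5.5

Sorted (ascending): 221, 239, 281, 292, 327, 327, 437, 504, 623
The 2 values of 327 occupy positions 5–6 → average rank (5+6)/2 = 5.5.
B has value 327 MPa → rank 5.5.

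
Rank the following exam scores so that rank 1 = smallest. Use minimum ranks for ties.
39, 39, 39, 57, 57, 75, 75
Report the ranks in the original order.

Sorted (ascending): 39, 39, 39, 57, 57, 75, 75
The 3 values of 39 occupy positions 1–3 → each gets rank 1.
The 2 values of 57 occupy positions 4–5 → each gets rank 4.
The 2 values of 75 occupy positions 6–7 → each gets rank 6.

1, 1, 1, 4, 4, 6, 6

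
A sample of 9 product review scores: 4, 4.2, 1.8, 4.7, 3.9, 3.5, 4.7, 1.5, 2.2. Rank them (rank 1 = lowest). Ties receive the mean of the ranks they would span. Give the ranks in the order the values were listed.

Sorted (ascending): 1.5, 1.8, 2.2, 3.5, 3.9, 4, 4.2, 4.7, 4.7
The 2 values of 4.7 occupy positions 8–9 → average rank (8+9)/2 = 8.5.

6, 7, 2, 8.5, 5, 4, 8.5, 1, 3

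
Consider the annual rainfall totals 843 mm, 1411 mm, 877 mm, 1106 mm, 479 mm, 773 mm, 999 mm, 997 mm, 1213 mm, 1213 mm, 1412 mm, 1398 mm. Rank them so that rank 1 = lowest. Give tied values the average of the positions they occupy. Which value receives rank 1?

479

Sorted (ascending): 479, 773, 843, 877, 997, 999, 1106, 1213, 1213, 1398, 1411, 1412
The 2 values of 1213 occupy positions 8–9 → average rank (8+9)/2 = 8.5.
Rank 1 → value 479.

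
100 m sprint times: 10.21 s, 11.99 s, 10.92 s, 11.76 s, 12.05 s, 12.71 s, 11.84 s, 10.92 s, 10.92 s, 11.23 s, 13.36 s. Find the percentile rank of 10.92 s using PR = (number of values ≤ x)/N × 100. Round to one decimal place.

36.4

N = 11.
Strictly below 10.92: 1. Equal to 10.92: 3.
PR = 4/11 × 100 = 36.4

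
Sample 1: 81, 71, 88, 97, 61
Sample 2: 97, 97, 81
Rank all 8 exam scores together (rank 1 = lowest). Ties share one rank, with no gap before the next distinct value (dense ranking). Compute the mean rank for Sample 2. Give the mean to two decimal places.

Sorted (ascending): 61, 71, 81, 81, 88, 97, 97, 97
The 2 values of 81 share dense rank 3.
The 3 values of 97 share dense rank 5.
Remaining distinct values take the next consecutive integers.
Sample 2 values → pooled ranks: 97→5, 97→5, 81→3
Mean rank = (5 + 5 + 3) / 3 = 4.33

4.33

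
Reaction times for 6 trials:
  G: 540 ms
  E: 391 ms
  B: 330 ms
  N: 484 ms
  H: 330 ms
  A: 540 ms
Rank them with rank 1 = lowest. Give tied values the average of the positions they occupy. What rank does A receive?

Sorted (ascending): 330, 330, 391, 484, 540, 540
The 2 values of 330 occupy positions 1–2 → average rank (1+2)/2 = 1.5.
The 2 values of 540 occupy positions 5–6 → average rank (5+6)/2 = 5.5.
A has value 540 ms → rank 5.5.

5.5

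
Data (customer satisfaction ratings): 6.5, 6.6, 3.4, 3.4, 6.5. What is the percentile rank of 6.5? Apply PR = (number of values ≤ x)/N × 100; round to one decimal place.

N = 5.
Strictly below 6.5: 2. Equal to 6.5: 2.
PR = 4/5 × 100 = 80.0

80.0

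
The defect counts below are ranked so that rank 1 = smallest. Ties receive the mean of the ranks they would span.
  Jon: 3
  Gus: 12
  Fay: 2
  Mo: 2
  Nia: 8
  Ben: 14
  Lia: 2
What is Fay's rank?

Sorted (ascending): 2, 2, 2, 3, 8, 12, 14
The 3 values of 2 occupy positions 1–3 → average rank 2.
Fay has value 2 → rank 2.

2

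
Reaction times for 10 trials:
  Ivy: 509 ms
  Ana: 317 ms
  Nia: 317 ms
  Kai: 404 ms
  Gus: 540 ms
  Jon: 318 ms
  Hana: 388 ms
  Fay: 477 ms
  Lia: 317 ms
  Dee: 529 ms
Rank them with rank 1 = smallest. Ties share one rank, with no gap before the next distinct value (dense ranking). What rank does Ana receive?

Sorted (ascending): 317, 317, 317, 318, 388, 404, 477, 509, 529, 540
The 3 values of 317 share dense rank 1.
Remaining distinct values take the next consecutive integers.
Ana has value 317 ms → rank 1.

1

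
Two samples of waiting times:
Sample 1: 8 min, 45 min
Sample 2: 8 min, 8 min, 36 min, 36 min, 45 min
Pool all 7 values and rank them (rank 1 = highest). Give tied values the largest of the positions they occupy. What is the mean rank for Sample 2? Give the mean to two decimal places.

Sorted (descending): 45, 45, 36, 36, 8, 8, 8
The 2 values of 45 occupy positions 1–2 → each gets rank 2.
The 2 values of 36 occupy positions 3–4 → each gets rank 4.
The 3 values of 8 occupy positions 5–7 → each gets rank 7.
Sample 2 values → pooled ranks: 8→7, 8→7, 36→4, 36→4, 45→2
Mean rank = (7 + 7 + 4 + 4 + 2) / 5 = 4.80

4.80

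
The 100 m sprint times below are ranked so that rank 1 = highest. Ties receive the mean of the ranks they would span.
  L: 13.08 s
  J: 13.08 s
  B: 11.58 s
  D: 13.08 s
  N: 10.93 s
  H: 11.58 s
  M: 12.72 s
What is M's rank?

Sorted (descending): 13.08, 13.08, 13.08, 12.72, 11.58, 11.58, 10.93
The 3 values of 13.08 occupy positions 1–3 → average rank 2.
The 2 values of 11.58 occupy positions 5–6 → average rank (5+6)/2 = 5.5.
M has value 12.72 s → rank 4.

4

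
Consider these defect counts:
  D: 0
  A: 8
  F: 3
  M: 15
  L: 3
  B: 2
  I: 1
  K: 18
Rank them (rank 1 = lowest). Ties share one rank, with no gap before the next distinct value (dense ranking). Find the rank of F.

4

Sorted (ascending): 0, 1, 2, 3, 3, 8, 15, 18
The 2 values of 3 share dense rank 4.
Remaining distinct values take the next consecutive integers.
F has value 3 → rank 4.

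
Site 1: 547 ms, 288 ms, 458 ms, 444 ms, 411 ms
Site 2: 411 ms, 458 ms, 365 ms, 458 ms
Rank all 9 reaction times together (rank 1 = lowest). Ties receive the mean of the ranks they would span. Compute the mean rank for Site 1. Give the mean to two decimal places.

5.10

Sorted (ascending): 288, 365, 411, 411, 444, 458, 458, 458, 547
The 2 values of 411 occupy positions 3–4 → average rank (3+4)/2 = 3.5.
The 3 values of 458 occupy positions 6–8 → average rank 7.
Site 1 values → pooled ranks: 547→9, 288→1, 458→7, 444→5, 411→3.5
Mean rank = (9 + 1 + 7 + 5 + 3.5) / 5 = 5.10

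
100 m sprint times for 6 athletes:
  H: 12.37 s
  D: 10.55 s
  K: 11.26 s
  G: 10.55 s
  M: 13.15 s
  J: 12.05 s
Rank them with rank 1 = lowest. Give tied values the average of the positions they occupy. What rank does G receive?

1.5

Sorted (ascending): 10.55, 10.55, 11.26, 12.05, 12.37, 13.15
The 2 values of 10.55 occupy positions 1–2 → average rank (1+2)/2 = 1.5.
G has value 10.55 s → rank 1.5.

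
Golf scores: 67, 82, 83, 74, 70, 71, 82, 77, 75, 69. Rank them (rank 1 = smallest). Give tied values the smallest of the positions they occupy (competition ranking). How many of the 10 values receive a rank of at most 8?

9

Sorted (ascending): 67, 69, 70, 71, 74, 75, 77, 82, 82, 83
The 2 values of 82 occupy positions 8–9 → each gets rank 8.
Ranks ≤ 8: {1, 2, 3, 4, 5, 6, 7, 8, 8} → 9 values.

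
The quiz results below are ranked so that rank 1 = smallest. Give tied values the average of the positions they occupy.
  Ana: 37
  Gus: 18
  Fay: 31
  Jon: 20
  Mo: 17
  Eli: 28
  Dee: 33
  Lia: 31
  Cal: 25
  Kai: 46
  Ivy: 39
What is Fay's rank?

Sorted (ascending): 17, 18, 20, 25, 28, 31, 31, 33, 37, 39, 46
The 2 values of 31 occupy positions 6–7 → average rank (6+7)/2 = 6.5.
Fay has value 31 → rank 6.5.

6.5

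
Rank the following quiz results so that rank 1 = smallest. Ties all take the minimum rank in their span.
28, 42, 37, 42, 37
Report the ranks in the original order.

Sorted (ascending): 28, 37, 37, 42, 42
The 2 values of 37 occupy positions 2–3 → each gets rank 2.
The 2 values of 42 occupy positions 4–5 → each gets rank 4.

1, 4, 2, 4, 2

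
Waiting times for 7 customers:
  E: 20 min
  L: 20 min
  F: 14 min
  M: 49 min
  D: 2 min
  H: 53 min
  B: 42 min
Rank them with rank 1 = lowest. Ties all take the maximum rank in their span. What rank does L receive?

4

Sorted (ascending): 2, 14, 20, 20, 42, 49, 53
The 2 values of 20 occupy positions 3–4 → each gets rank 4.
L has value 20 min → rank 4.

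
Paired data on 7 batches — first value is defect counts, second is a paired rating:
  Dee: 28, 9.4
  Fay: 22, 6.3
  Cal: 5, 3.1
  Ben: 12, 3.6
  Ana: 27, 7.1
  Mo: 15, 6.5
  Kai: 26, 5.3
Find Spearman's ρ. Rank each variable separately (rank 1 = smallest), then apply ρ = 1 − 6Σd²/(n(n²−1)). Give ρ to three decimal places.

Ranks of variable 1: 7, 4, 1, 2, 6, 3, 5
Ranks of variable 2: 7, 4, 1, 2, 6, 5, 3
d = r₁ − r₂: 0, 0, 0, 0, 0, -2, 2
d²: 0, 0, 0, 0, 0, 4, 4; Σd² = 8
ρ = 1 − 6·8/(7·48) = 1 − 48/336 = 0.857

0.857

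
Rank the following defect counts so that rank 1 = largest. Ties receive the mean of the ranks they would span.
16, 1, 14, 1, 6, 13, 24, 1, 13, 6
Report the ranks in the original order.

Sorted (descending): 24, 16, 14, 13, 13, 6, 6, 1, 1, 1
The 2 values of 13 occupy positions 4–5 → average rank (4+5)/2 = 4.5.
The 2 values of 6 occupy positions 6–7 → average rank (6+7)/2 = 6.5.
The 3 values of 1 occupy positions 8–10 → average rank 9.

2, 9, 3, 9, 6.5, 4.5, 1, 9, 4.5, 6.5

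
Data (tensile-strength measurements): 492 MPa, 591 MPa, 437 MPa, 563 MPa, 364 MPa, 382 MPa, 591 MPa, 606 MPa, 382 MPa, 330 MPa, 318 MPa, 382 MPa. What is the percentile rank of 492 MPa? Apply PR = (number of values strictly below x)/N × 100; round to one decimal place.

58.3

N = 12.
Strictly below 492: 7. Equal to 492: 1.
PR = 7/12 × 100 = 58.3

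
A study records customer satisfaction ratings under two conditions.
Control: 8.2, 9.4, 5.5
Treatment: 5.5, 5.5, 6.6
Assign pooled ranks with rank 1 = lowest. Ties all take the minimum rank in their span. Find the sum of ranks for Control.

Sorted (ascending): 5.5, 5.5, 5.5, 6.6, 8.2, 9.4
The 3 values of 5.5 occupy positions 1–3 → each gets rank 1.
Control values → pooled ranks: 8.2→5, 9.4→6, 5.5→1
Rank sum = 5 + 6 + 1 = 12

12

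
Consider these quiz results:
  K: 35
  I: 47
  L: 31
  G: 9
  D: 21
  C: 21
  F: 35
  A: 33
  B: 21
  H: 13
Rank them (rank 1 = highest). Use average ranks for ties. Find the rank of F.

2.5

Sorted (descending): 47, 35, 35, 33, 31, 21, 21, 21, 13, 9
The 2 values of 35 occupy positions 2–3 → average rank (2+3)/2 = 2.5.
The 3 values of 21 occupy positions 6–8 → average rank 7.
F has value 35 → rank 2.5.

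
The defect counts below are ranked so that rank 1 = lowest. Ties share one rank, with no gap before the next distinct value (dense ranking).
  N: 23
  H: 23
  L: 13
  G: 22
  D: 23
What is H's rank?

3

Sorted (ascending): 13, 22, 23, 23, 23
The 3 values of 23 share dense rank 3.
Remaining distinct values take the next consecutive integers.
H has value 23 → rank 3.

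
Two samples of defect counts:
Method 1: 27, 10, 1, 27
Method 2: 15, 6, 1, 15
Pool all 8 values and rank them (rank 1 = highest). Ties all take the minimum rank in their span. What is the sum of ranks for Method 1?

Sorted (descending): 27, 27, 15, 15, 10, 6, 1, 1
The 2 values of 27 occupy positions 1–2 → each gets rank 1.
The 2 values of 15 occupy positions 3–4 → each gets rank 3.
The 2 values of 1 occupy positions 7–8 → each gets rank 7.
Method 1 values → pooled ranks: 27→1, 10→5, 1→7, 27→1
Rank sum = 1 + 5 + 7 + 1 = 14

14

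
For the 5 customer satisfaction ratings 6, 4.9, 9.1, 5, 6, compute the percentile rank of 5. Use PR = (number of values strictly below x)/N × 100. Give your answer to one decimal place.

20.0

N = 5.
Strictly below 5: 1. Equal to 5: 1.
PR = 1/5 × 100 = 20.0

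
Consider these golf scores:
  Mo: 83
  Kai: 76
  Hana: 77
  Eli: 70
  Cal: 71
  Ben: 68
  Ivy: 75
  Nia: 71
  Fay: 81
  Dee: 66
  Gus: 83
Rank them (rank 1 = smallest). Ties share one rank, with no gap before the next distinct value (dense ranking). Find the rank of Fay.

Sorted (ascending): 66, 68, 70, 71, 71, 75, 76, 77, 81, 83, 83
The 2 values of 71 share dense rank 4.
The 2 values of 83 share dense rank 9.
Remaining distinct values take the next consecutive integers.
Fay has value 81 → rank 8.

8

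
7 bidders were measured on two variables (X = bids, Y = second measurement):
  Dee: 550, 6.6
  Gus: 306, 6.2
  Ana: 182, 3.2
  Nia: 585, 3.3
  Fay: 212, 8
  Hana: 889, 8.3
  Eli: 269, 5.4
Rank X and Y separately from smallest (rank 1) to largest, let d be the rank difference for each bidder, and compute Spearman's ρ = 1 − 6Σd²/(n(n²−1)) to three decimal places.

Ranks of variable 1: 5, 4, 1, 6, 2, 7, 3
Ranks of variable 2: 5, 4, 1, 2, 6, 7, 3
d = r₁ − r₂: 0, 0, 0, 4, -4, 0, 0
d²: 0, 0, 0, 16, 16, 0, 0; Σd² = 32
ρ = 1 − 6·32/(7·48) = 1 − 192/336 = 0.429

0.429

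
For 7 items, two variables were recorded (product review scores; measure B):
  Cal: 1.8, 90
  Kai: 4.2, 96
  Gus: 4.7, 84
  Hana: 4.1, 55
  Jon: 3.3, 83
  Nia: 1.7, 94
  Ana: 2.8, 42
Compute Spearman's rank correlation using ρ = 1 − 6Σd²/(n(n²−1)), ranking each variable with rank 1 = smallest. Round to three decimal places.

Ranks of variable 1: 2, 6, 7, 5, 4, 1, 3
Ranks of variable 2: 5, 7, 4, 2, 3, 6, 1
d = r₁ − r₂: -3, -1, 3, 3, 1, -5, 2
d²: 9, 1, 9, 9, 1, 25, 4; Σd² = 58
ρ = 1 − 6·58/(7·48) = 1 − 348/336 = -0.036

-0.036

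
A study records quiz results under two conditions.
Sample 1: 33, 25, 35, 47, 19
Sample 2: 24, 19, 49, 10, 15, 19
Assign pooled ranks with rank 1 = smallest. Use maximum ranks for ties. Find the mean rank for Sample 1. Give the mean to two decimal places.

Sorted (ascending): 10, 15, 19, 19, 19, 24, 25, 33, 35, 47, 49
The 3 values of 19 occupy positions 3–5 → each gets rank 5.
Sample 1 values → pooled ranks: 33→8, 25→7, 35→9, 47→10, 19→5
Mean rank = (8 + 7 + 9 + 10 + 5) / 5 = 7.80

7.80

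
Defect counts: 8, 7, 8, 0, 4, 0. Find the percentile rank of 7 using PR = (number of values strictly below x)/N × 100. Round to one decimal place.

N = 6.
Strictly below 7: 3. Equal to 7: 1.
PR = 3/6 × 100 = 50.0

50.0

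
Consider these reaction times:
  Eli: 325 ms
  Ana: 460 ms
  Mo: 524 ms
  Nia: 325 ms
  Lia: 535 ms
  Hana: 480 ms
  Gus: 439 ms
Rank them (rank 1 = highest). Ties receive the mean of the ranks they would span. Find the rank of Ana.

Sorted (descending): 535, 524, 480, 460, 439, 325, 325
The 2 values of 325 occupy positions 6–7 → average rank (6+7)/2 = 6.5.
Ana has value 460 ms → rank 4.

4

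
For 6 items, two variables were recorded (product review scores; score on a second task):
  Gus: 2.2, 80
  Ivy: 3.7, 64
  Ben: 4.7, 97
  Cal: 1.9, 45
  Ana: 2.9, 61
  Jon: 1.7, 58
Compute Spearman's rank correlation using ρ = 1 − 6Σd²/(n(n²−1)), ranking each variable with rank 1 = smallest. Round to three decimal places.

0.771

Ranks of variable 1: 3, 5, 6, 2, 4, 1
Ranks of variable 2: 5, 4, 6, 1, 3, 2
d = r₁ − r₂: -2, 1, 0, 1, 1, -1
d²: 4, 1, 0, 1, 1, 1; Σd² = 8
ρ = 1 − 6·8/(6·35) = 1 − 48/210 = 0.771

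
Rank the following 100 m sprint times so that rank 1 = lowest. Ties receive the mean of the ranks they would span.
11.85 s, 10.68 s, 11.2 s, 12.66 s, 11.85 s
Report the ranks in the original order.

3.5, 1, 2, 5, 3.5

Sorted (ascending): 10.68, 11.2, 11.85, 11.85, 12.66
The 2 values of 11.85 occupy positions 3–4 → average rank (3+4)/2 = 3.5.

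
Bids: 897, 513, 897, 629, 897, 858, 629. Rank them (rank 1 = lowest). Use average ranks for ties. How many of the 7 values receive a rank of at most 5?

Sorted (ascending): 513, 629, 629, 858, 897, 897, 897
The 2 values of 629 occupy positions 2–3 → average rank (2+3)/2 = 2.5.
The 3 values of 897 occupy positions 5–7 → average rank 6.
Ranks ≤ 5: {1, 2.5, 2.5, 4} → 4 values.

4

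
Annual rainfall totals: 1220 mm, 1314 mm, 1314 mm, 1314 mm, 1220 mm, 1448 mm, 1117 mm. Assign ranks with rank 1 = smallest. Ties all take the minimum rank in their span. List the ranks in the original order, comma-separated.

Sorted (ascending): 1117, 1220, 1220, 1314, 1314, 1314, 1448
The 2 values of 1220 occupy positions 2–3 → each gets rank 2.
The 3 values of 1314 occupy positions 4–6 → each gets rank 4.

2, 4, 4, 4, 2, 7, 1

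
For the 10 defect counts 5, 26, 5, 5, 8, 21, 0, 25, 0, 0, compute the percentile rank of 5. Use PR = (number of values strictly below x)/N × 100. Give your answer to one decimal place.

30.0

N = 10.
Strictly below 5: 3. Equal to 5: 3.
PR = 3/10 × 100 = 30.0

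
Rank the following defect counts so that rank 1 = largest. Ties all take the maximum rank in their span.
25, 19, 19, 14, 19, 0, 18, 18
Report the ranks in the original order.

1, 4, 4, 7, 4, 8, 6, 6

Sorted (descending): 25, 19, 19, 19, 18, 18, 14, 0
The 3 values of 19 occupy positions 2–4 → each gets rank 4.
The 2 values of 18 occupy positions 5–6 → each gets rank 6.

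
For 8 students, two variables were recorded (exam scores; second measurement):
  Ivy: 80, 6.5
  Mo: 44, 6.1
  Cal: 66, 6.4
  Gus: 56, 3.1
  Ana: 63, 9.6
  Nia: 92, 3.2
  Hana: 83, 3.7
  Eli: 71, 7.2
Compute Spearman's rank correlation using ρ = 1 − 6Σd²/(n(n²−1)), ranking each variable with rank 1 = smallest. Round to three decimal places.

-0.095

Ranks of variable 1: 6, 1, 4, 2, 3, 8, 7, 5
Ranks of variable 2: 6, 4, 5, 1, 8, 2, 3, 7
d = r₁ − r₂: 0, -3, -1, 1, -5, 6, 4, -2
d²: 0, 9, 1, 1, 25, 36, 16, 4; Σd² = 92
ρ = 1 − 6·92/(8·63) = 1 − 552/504 = -0.095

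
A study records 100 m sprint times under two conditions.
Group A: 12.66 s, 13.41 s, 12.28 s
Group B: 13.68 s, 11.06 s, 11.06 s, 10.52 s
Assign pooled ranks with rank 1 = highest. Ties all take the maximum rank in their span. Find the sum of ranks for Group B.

Sorted (descending): 13.68, 13.41, 12.66, 12.28, 11.06, 11.06, 10.52
The 2 values of 11.06 occupy positions 5–6 → each gets rank 6.
Group B values → pooled ranks: 13.68→1, 11.06→6, 11.06→6, 10.52→7
Rank sum = 1 + 6 + 6 + 7 = 20

20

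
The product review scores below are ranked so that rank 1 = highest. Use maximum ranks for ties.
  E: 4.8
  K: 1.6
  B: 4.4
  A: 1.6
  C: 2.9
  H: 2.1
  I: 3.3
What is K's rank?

Sorted (descending): 4.8, 4.4, 3.3, 2.9, 2.1, 1.6, 1.6
The 2 values of 1.6 occupy positions 6–7 → each gets rank 7.
K has value 1.6 → rank 7.

7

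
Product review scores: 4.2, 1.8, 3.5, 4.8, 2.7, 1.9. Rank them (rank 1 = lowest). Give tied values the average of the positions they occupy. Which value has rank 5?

4.2

Sorted (ascending): 1.8, 1.9, 2.7, 3.5, 4.2, 4.8
No ties — each value takes its position as its rank.
Rank 5 → value 4.2.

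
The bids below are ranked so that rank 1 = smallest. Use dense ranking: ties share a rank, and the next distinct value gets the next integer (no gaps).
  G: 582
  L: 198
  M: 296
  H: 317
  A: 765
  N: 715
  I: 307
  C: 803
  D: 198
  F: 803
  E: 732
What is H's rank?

Sorted (ascending): 198, 198, 296, 307, 317, 582, 715, 732, 765, 803, 803
The 2 values of 198 share dense rank 1.
The 2 values of 803 share dense rank 9.
Remaining distinct values take the next consecutive integers.
H has value 317 → rank 4.

4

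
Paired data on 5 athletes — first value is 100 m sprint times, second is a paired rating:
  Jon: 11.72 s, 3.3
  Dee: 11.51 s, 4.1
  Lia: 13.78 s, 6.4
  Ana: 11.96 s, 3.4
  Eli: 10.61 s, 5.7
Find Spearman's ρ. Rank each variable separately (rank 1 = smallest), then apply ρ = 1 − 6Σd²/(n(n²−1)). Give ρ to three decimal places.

Ranks of variable 1: 3, 2, 5, 4, 1
Ranks of variable 2: 1, 3, 5, 2, 4
d = r₁ − r₂: 2, -1, 0, 2, -3
d²: 4, 1, 0, 4, 9; Σd² = 18
ρ = 1 − 6·18/(5·24) = 1 − 108/120 = 0.100

0.100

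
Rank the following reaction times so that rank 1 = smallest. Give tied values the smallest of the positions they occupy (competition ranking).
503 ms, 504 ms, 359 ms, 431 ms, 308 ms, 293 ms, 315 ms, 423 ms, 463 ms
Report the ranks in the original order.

Sorted (ascending): 293, 308, 315, 359, 423, 431, 463, 503, 504
No ties — each value takes its position as its rank.

8, 9, 4, 6, 2, 1, 3, 5, 7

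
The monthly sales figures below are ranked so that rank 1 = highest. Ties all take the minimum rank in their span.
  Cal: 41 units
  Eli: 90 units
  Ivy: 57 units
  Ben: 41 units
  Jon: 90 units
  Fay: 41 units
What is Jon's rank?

1

Sorted (descending): 90, 90, 57, 41, 41, 41
The 2 values of 90 occupy positions 1–2 → each gets rank 1.
The 3 values of 41 occupy positions 4–6 → each gets rank 4.
Jon has value 90 units → rank 1.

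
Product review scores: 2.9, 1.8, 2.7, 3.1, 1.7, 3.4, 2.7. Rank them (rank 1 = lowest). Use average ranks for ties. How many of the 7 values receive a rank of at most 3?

Sorted (ascending): 1.7, 1.8, 2.7, 2.7, 2.9, 3.1, 3.4
The 2 values of 2.7 occupy positions 3–4 → average rank (3+4)/2 = 3.5.
Ranks ≤ 3: {1, 2} → 2 values.

2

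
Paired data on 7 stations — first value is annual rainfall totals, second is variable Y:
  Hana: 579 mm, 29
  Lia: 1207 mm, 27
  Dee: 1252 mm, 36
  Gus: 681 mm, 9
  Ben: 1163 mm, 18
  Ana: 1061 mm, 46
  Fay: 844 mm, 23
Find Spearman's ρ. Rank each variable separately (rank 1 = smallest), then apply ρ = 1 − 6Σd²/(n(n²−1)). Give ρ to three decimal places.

0.286

Ranks of variable 1: 1, 6, 7, 2, 5, 4, 3
Ranks of variable 2: 5, 4, 6, 1, 2, 7, 3
d = r₁ − r₂: -4, 2, 1, 1, 3, -3, 0
d²: 16, 4, 1, 1, 9, 9, 0; Σd² = 40
ρ = 1 − 6·40/(7·48) = 1 − 240/336 = 0.286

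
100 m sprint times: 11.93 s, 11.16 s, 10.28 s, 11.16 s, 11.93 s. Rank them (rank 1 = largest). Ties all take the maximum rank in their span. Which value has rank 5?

10.28

Sorted (descending): 11.93, 11.93, 11.16, 11.16, 10.28
The 2 values of 11.93 occupy positions 1–2 → each gets rank 2.
The 2 values of 11.16 occupy positions 3–4 → each gets rank 4.
Rank 5 → value 10.28.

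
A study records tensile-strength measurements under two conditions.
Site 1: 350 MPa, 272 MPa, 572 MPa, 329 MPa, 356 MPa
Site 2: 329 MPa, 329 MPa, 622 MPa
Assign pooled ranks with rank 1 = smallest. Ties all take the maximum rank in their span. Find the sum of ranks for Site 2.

Sorted (ascending): 272, 329, 329, 329, 350, 356, 572, 622
The 3 values of 329 occupy positions 2–4 → each gets rank 4.
Site 2 values → pooled ranks: 329→4, 329→4, 622→8
Rank sum = 4 + 4 + 8 = 16

16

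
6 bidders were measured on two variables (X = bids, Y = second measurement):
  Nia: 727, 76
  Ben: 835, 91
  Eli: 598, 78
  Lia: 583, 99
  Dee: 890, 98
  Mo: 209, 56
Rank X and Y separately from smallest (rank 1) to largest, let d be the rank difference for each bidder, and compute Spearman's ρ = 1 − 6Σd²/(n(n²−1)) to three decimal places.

0.371

Ranks of variable 1: 4, 5, 3, 2, 6, 1
Ranks of variable 2: 2, 4, 3, 6, 5, 1
d = r₁ − r₂: 2, 1, 0, -4, 1, 0
d²: 4, 1, 0, 16, 1, 0; Σd² = 22
ρ = 1 − 6·22/(6·35) = 1 − 132/210 = 0.371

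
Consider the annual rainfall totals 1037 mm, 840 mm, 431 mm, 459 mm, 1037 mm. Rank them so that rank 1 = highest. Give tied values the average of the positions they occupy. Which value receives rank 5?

431

Sorted (descending): 1037, 1037, 840, 459, 431
The 2 values of 1037 occupy positions 1–2 → average rank (1+2)/2 = 1.5.
Rank 5 → value 431.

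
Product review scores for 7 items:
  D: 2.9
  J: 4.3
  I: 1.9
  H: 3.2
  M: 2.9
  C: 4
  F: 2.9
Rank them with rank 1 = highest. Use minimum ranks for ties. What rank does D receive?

Sorted (descending): 4.3, 4, 3.2, 2.9, 2.9, 2.9, 1.9
The 3 values of 2.9 occupy positions 4–6 → each gets rank 4.
D has value 2.9 → rank 4.

4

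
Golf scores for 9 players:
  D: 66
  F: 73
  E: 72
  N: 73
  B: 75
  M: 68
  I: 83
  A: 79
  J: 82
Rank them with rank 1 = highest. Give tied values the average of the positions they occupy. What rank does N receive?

5.5

Sorted (descending): 83, 82, 79, 75, 73, 73, 72, 68, 66
The 2 values of 73 occupy positions 5–6 → average rank (5+6)/2 = 5.5.
N has value 73 → rank 5.5.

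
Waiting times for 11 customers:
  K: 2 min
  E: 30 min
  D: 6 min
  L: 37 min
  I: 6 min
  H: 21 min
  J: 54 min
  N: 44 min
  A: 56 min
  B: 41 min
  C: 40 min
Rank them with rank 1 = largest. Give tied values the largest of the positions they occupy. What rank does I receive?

10

Sorted (descending): 56, 54, 44, 41, 40, 37, 30, 21, 6, 6, 2
The 2 values of 6 occupy positions 9–10 → each gets rank 10.
I has value 6 min → rank 10.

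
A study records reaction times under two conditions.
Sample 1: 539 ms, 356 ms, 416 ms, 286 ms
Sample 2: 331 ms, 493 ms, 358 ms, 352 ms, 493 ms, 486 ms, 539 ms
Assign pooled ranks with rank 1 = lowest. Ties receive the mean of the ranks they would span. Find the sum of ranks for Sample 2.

44.5

Sorted (ascending): 286, 331, 352, 356, 358, 416, 486, 493, 493, 539, 539
The 2 values of 493 occupy positions 8–9 → average rank (8+9)/2 = 8.5.
The 2 values of 539 occupy positions 10–11 → average rank (10+11)/2 = 10.5.
Sample 2 values → pooled ranks: 331→2, 493→8.5, 358→5, 352→3, 493→8.5, 486→7, 539→10.5
Rank sum = 2 + 8.5 + 5 + 3 + 8.5 + 7 + 10.5 = 44.5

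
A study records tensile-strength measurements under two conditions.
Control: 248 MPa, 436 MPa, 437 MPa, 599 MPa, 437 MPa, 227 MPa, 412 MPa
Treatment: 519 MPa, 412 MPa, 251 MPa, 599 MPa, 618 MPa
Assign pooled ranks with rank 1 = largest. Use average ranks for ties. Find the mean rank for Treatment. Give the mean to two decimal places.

5.20

Sorted (descending): 618, 599, 599, 519, 437, 437, 436, 412, 412, 251, 248, 227
The 2 values of 599 occupy positions 2–3 → average rank (2+3)/2 = 2.5.
The 2 values of 437 occupy positions 5–6 → average rank (5+6)/2 = 5.5.
The 2 values of 412 occupy positions 8–9 → average rank (8+9)/2 = 8.5.
Treatment values → pooled ranks: 519→4, 412→8.5, 251→10, 599→2.5, 618→1
Mean rank = (4 + 8.5 + 10 + 2.5 + 1) / 5 = 5.20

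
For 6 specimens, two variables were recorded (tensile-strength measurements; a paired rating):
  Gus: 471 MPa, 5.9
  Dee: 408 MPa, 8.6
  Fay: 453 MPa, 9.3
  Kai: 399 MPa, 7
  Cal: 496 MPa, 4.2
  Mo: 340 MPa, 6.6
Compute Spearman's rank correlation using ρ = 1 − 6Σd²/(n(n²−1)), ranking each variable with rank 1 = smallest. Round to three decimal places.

Ranks of variable 1: 5, 3, 4, 2, 6, 1
Ranks of variable 2: 2, 5, 6, 4, 1, 3
d = r₁ − r₂: 3, -2, -2, -2, 5, -2
d²: 9, 4, 4, 4, 25, 4; Σd² = 50
ρ = 1 − 6·50/(6·35) = 1 − 300/210 = -0.429

-0.429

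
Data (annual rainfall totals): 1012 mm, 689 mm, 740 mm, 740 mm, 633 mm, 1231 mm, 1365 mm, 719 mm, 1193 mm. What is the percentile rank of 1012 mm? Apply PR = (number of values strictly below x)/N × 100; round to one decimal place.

55.6

N = 9.
Strictly below 1012: 5. Equal to 1012: 1.
PR = 5/9 × 100 = 55.6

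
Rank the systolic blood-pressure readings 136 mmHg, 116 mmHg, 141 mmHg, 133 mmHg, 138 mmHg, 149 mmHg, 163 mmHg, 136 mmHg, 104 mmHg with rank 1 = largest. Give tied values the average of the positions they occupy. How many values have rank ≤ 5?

4

Sorted (descending): 163, 149, 141, 138, 136, 136, 133, 116, 104
The 2 values of 136 occupy positions 5–6 → average rank (5+6)/2 = 5.5.
Ranks ≤ 5: {1, 2, 3, 4} → 4 values.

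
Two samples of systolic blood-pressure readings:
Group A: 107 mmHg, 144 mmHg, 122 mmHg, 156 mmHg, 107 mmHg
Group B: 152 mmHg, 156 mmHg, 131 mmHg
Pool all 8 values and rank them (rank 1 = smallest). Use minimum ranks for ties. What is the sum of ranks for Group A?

17

Sorted (ascending): 107, 107, 122, 131, 144, 152, 156, 156
The 2 values of 107 occupy positions 1–2 → each gets rank 1.
The 2 values of 156 occupy positions 7–8 → each gets rank 7.
Group A values → pooled ranks: 107→1, 144→5, 122→3, 156→7, 107→1
Rank sum = 1 + 5 + 3 + 7 + 1 = 17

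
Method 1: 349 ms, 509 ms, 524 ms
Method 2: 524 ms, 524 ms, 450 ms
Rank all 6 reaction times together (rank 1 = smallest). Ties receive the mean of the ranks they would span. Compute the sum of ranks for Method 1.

Sorted (ascending): 349, 450, 509, 524, 524, 524
The 3 values of 524 occupy positions 4–6 → average rank 5.
Method 1 values → pooled ranks: 349→1, 509→3, 524→5
Rank sum = 1 + 3 + 5 = 9

9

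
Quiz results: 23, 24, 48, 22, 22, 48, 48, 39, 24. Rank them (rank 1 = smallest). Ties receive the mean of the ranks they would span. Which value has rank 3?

23

Sorted (ascending): 22, 22, 23, 24, 24, 39, 48, 48, 48
The 2 values of 22 occupy positions 1–2 → average rank (1+2)/2 = 1.5.
The 2 values of 24 occupy positions 4–5 → average rank (4+5)/2 = 4.5.
The 3 values of 48 occupy positions 7–9 → average rank 8.
Rank 3 → value 23.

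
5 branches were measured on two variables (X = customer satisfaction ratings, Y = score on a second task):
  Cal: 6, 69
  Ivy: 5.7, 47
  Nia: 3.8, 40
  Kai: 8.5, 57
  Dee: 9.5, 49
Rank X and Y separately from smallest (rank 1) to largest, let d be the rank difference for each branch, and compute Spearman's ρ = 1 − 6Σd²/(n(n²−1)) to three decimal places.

0.600

Ranks of variable 1: 3, 2, 1, 4, 5
Ranks of variable 2: 5, 2, 1, 4, 3
d = r₁ − r₂: -2, 0, 0, 0, 2
d²: 4, 0, 0, 0, 4; Σd² = 8
ρ = 1 − 6·8/(5·24) = 1 − 48/120 = 0.600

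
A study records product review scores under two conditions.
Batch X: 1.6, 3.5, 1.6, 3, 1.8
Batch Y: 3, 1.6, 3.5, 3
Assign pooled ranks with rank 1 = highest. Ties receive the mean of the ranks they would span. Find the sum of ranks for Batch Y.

Sorted (descending): 3.5, 3.5, 3, 3, 3, 1.8, 1.6, 1.6, 1.6
The 2 values of 3.5 occupy positions 1–2 → average rank (1+2)/2 = 1.5.
The 3 values of 3 occupy positions 3–5 → average rank 4.
The 3 values of 1.6 occupy positions 7–9 → average rank 8.
Batch Y values → pooled ranks: 3→4, 1.6→8, 3.5→1.5, 3→4
Rank sum = 4 + 8 + 1.5 + 4 = 17.5

17.5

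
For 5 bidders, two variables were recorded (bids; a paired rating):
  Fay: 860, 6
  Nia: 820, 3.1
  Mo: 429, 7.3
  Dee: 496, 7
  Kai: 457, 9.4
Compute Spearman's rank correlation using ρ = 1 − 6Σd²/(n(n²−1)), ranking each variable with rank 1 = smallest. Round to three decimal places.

Ranks of variable 1: 5, 4, 1, 3, 2
Ranks of variable 2: 2, 1, 4, 3, 5
d = r₁ − r₂: 3, 3, -3, 0, -3
d²: 9, 9, 9, 0, 9; Σd² = 36
ρ = 1 − 6·36/(5·24) = 1 − 216/120 = -0.800

-0.800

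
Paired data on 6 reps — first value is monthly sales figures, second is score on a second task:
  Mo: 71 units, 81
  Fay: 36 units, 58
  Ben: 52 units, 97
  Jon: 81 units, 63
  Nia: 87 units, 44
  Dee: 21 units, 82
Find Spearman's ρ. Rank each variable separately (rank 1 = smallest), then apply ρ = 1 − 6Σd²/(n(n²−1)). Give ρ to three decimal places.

-0.543

Ranks of variable 1: 4, 2, 3, 5, 6, 1
Ranks of variable 2: 4, 2, 6, 3, 1, 5
d = r₁ − r₂: 0, 0, -3, 2, 5, -4
d²: 0, 0, 9, 4, 25, 16; Σd² = 54
ρ = 1 − 6·54/(6·35) = 1 − 324/210 = -0.543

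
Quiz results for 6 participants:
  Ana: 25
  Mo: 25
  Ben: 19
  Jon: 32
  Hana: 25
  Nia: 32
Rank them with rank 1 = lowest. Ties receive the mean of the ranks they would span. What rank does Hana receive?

Sorted (ascending): 19, 25, 25, 25, 32, 32
The 3 values of 25 occupy positions 2–4 → average rank 3.
The 2 values of 32 occupy positions 5–6 → average rank (5+6)/2 = 5.5.
Hana has value 25 → rank 3.

3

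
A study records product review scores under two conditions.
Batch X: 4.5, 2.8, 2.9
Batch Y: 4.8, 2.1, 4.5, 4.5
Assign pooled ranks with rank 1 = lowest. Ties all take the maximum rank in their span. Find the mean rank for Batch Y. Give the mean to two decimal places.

5.00

Sorted (ascending): 2.1, 2.8, 2.9, 4.5, 4.5, 4.5, 4.8
The 3 values of 4.5 occupy positions 4–6 → each gets rank 6.
Batch Y values → pooled ranks: 4.8→7, 2.1→1, 4.5→6, 4.5→6
Mean rank = (7 + 1 + 6 + 6) / 4 = 5.00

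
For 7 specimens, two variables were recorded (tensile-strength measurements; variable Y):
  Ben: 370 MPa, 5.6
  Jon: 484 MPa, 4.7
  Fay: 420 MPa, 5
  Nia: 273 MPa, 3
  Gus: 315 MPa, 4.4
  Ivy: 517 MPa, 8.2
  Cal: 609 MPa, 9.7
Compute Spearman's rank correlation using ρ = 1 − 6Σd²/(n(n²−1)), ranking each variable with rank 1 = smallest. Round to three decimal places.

Ranks of variable 1: 3, 5, 4, 1, 2, 6, 7
Ranks of variable 2: 5, 3, 4, 1, 2, 6, 7
d = r₁ − r₂: -2, 2, 0, 0, 0, 0, 0
d²: 4, 4, 0, 0, 0, 0, 0; Σd² = 8
ρ = 1 − 6·8/(7·48) = 1 − 48/336 = 0.857

0.857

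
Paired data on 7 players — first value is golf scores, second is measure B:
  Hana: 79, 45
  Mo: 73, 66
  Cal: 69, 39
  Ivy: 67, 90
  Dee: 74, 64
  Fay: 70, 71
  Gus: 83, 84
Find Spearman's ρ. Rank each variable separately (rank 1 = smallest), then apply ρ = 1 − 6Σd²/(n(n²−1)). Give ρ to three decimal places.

-0.107

Ranks of variable 1: 6, 4, 2, 1, 5, 3, 7
Ranks of variable 2: 2, 4, 1, 7, 3, 5, 6
d = r₁ − r₂: 4, 0, 1, -6, 2, -2, 1
d²: 16, 0, 1, 36, 4, 4, 1; Σd² = 62
ρ = 1 − 6·62/(7·48) = 1 − 372/336 = -0.107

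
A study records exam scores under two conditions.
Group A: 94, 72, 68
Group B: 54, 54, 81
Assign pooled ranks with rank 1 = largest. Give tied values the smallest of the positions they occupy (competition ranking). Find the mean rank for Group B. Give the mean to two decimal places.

4.00

Sorted (descending): 94, 81, 72, 68, 54, 54
The 2 values of 54 occupy positions 5–6 → each gets rank 5.
Group B values → pooled ranks: 54→5, 54→5, 81→2
Mean rank = (5 + 5 + 2) / 3 = 4.00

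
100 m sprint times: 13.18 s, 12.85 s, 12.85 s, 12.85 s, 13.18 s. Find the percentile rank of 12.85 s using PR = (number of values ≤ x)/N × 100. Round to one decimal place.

N = 5.
Strictly below 12.85: 0. Equal to 12.85: 3.
PR = 3/5 × 100 = 60.0

60.0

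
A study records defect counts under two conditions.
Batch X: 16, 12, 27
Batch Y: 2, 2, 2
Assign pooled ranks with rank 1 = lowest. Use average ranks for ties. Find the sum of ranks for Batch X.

15

Sorted (ascending): 2, 2, 2, 12, 16, 27
The 3 values of 2 occupy positions 1–3 → average rank 2.
Batch X values → pooled ranks: 16→5, 12→4, 27→6
Rank sum = 5 + 4 + 6 = 15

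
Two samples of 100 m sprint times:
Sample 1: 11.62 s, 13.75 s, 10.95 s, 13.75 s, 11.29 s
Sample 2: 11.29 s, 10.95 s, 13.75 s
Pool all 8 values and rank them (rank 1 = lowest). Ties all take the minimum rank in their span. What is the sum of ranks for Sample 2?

Sorted (ascending): 10.95, 10.95, 11.29, 11.29, 11.62, 13.75, 13.75, 13.75
The 2 values of 10.95 occupy positions 1–2 → each gets rank 1.
The 2 values of 11.29 occupy positions 3–4 → each gets rank 3.
The 3 values of 13.75 occupy positions 6–8 → each gets rank 6.
Sample 2 values → pooled ranks: 11.29→3, 10.95→1, 13.75→6
Rank sum = 3 + 1 + 6 = 10

10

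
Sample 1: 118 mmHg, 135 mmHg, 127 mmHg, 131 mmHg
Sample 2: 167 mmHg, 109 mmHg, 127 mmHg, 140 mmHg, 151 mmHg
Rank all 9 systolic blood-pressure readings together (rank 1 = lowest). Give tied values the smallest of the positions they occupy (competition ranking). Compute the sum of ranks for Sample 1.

16

Sorted (ascending): 109, 118, 127, 127, 131, 135, 140, 151, 167
The 2 values of 127 occupy positions 3–4 → each gets rank 3.
Sample 1 values → pooled ranks: 118→2, 135→6, 127→3, 131→5
Rank sum = 2 + 6 + 3 + 5 = 16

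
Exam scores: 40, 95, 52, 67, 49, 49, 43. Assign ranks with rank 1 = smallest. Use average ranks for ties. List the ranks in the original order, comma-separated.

Sorted (ascending): 40, 43, 49, 49, 52, 67, 95
The 2 values of 49 occupy positions 3–4 → average rank (3+4)/2 = 3.5.

1, 7, 5, 6, 3.5, 3.5, 2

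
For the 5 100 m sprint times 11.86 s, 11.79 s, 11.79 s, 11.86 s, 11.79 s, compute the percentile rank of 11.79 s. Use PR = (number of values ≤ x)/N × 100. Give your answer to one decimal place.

60.0

N = 5.
Strictly below 11.79: 0. Equal to 11.79: 3.
PR = 3/5 × 100 = 60.0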